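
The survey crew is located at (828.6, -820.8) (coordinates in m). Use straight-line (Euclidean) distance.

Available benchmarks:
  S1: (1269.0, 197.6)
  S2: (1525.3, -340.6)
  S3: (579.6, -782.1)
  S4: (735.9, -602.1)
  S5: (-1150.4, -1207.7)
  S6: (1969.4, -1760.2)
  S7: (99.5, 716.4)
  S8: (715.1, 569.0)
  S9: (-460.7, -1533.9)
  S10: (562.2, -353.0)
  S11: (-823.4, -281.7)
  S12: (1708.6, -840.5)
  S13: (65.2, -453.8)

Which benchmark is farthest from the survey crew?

S5

Distances from (828.6, -820.8):
S1: √((440.4)² + (1018.4)²) = √(193952.160 + 1037138.560) = 1109.5 m
S2: √((696.7)² + (480.2)²) = √(485390.890 + 230592.040) = 846.2 m
S3: √((-249.0)² + (38.7)²) = √(62001.000 + 1497.690) = 252.0 m
S4: √((-92.7)² + (218.7)²) = √(8593.290 + 47829.690) = 237.5 m
S5: √((-1979.0)² + (-386.9)²) = √(3916441.000 + 149691.610) = 2016.5 m
S6: √((1140.8)² + (-939.4)²) = √(1301424.640 + 882472.360) = 1477.8 m
S7: √((-729.1)² + (1537.2)²) = √(531586.810 + 2362983.840) = 1701.3 m
S8: √((-113.5)² + (1389.8)²) = √(12882.250 + 1931544.040) = 1394.4 m
S9: √((-1289.3)² + (-713.1)²) = √(1662294.490 + 508511.610) = 1473.4 m
S10: √((-266.4)² + (467.8)²) = √(70968.960 + 218836.840) = 538.3 m
S11: √((-1652.0)² + (539.1)²) = √(2729104.000 + 290628.810) = 1737.7 m
S12: √((880.0)² + (-19.7)²) = √(774400.000 + 388.090) = 880.2 m
S13: √((-763.4)² + (367.0)²) = √(582779.560 + 134689.000) = 847.0 m
Maximum: S5 at 2016.5 m.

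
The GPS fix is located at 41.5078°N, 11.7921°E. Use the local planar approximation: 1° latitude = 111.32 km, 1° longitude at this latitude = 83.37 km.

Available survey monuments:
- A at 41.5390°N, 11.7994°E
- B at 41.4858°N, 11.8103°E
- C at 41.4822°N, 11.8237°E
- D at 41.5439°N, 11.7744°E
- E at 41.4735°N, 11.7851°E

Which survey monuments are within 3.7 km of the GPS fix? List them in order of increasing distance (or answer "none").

B, A

Distances from 41.5078°N, 11.7921°E:
A: 3.5261 km
B: 2.8810 km
C: 3.8810 km
D: 4.2810 km
E: 3.8626 km
Threshold 3.7 km: B (2.8810 km), A (3.5261 km) are within range.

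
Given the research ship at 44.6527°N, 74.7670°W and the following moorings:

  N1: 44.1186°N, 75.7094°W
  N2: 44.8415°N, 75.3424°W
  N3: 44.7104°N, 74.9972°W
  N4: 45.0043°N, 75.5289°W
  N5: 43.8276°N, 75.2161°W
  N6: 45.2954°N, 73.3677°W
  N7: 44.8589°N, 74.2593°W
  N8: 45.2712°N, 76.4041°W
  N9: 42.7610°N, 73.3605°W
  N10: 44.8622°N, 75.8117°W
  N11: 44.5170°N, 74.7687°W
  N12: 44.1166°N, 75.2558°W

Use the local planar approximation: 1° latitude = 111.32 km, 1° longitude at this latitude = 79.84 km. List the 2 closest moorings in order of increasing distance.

Distances from 44.6527°N, 74.7670°W:
N1: 95.8971 km
N2: 50.5193 km
N3: 19.4692 km
N4: 72.3343 km
N5: 98.6008 km
N6: 132.6655 km
N7: 46.5829 km
N8: 147.7315 km
N9: 238.6541 km
N10: 86.6079 km
N11: 15.1067 km
N12: 71.3061 km
Sorted: N11 (15.1067 km) < N3 (19.4692 km) < N7 (46.5829 km) < N2 (50.5193 km) < …

N11, N3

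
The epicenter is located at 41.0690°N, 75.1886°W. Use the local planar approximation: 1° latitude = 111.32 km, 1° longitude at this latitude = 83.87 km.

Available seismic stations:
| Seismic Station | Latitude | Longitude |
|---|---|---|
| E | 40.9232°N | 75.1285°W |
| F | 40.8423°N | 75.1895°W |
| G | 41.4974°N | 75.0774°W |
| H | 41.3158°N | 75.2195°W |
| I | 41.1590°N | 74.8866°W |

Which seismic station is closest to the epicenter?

E

Distances from 41.0690°N, 75.1886°W:
E: √((-0.1458·111.32)² + (0.0601·83.87)²) = √(263.427702 + 25.407517) = 16.9952 km
F: √((-0.2267·111.32)² + (-0.0009·83.87)²) = √(636.868011 + 0.005698) = 25.2364 km
G: √((0.4284·111.32)² + (0.1112·83.87)²) = √(2274.287266 + 86.980692) = 48.5929 km
H: √((0.2468·111.32)² + (-0.0309·83.87)²) = √(754.808368 + 6.716302) = 27.5957 km
I: √((0.0900·111.32)² + (0.3020·83.87)²) = √(100.376353 + 641.545070) = 27.2382 km
Minimum: E at 16.9952 km.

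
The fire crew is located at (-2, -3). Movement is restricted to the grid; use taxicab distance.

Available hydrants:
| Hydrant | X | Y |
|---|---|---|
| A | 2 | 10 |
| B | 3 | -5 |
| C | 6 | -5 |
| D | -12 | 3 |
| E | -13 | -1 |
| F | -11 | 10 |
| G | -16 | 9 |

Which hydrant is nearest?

Distances from (-2, -3):
A: 17
B: 7
C: 10
D: 16
E: 13
F: 22
G: 26
Minimum: B at 7.

B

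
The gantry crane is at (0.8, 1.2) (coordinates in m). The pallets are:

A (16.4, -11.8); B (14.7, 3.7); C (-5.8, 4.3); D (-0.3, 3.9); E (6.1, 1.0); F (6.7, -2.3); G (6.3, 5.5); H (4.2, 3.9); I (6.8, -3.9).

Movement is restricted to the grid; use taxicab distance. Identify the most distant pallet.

A

Distances from (0.8, 1.2):
A: 28.6 m
B: 16.4 m
C: 9.7 m
D: 3.8 m
E: 5.5 m
F: 9.4 m
G: 9.8 m
H: 6.1 m
I: 11.1 m
Maximum: A at 28.6 m.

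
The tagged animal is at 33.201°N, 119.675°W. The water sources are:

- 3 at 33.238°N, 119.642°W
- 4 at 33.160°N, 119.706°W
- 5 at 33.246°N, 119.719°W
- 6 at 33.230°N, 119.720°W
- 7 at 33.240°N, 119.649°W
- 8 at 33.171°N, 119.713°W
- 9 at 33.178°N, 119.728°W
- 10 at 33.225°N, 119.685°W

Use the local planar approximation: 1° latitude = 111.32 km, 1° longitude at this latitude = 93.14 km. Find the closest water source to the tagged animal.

Distances from 33.201°N, 119.675°W:
3: √((0.037·111.32)² + (0.033·93.14)²) = √(16.96484 + 9.44714) = 5.139 km
4: √((-0.041·111.32)² + (-0.031·93.14)²) = √(20.83119 + 8.33673) = 5.401 km
5: √((0.045·111.32)² + (-0.044·93.14)²) = √(25.09409 + 16.79492) = 6.472 km
6: √((0.029·111.32)² + (-0.045·93.14)²) = √(10.42179 + 17.56700) = 5.290 km
7: √((0.039·111.32)² + (0.026·93.14)²) = √(18.84845 + 5.86434) = 4.971 km
8: √((-0.030·111.32)² + (-0.038·93.14)²) = √(11.15293 + 12.52679) = 4.866 km
9: √((-0.023·111.32)² + (-0.053·93.14)²) = √(6.55544 + 24.36824) = 5.561 km
10: √((0.024·111.32)² + (-0.010·93.14)²) = √(7.13787 + 0.86751) = 2.829 km
Minimum: 10 at 2.829 km.

10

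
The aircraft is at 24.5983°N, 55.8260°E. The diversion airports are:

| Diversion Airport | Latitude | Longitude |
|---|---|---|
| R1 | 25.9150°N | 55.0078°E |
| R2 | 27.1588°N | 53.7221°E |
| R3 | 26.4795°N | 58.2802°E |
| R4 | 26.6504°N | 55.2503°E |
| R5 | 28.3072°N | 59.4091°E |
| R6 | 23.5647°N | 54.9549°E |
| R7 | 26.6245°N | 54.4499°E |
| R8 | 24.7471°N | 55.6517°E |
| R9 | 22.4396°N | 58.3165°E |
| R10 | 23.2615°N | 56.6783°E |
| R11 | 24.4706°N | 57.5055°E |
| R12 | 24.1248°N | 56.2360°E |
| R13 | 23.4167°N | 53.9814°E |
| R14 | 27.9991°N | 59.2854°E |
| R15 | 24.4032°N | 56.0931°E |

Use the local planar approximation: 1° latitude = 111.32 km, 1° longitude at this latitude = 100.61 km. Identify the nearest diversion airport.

Distances from 24.5983°N, 55.8260°E:
R1: 168.1091 km
R2: 355.0359 km
R3: 323.7634 km
R4: 235.6684 km
R5: 548.1083 km
R6: 144.6371 km
R7: 264.6583 km
R8: 24.1227 km
R9: 347.1774 km
R10: 171.7505 km
R11: 169.5714 km
R12: 66.9322 km
R13: 227.4720 km
R14: 514.2563 km
R15: 34.5521 km
Minimum: R8 at 24.1227 km.

R8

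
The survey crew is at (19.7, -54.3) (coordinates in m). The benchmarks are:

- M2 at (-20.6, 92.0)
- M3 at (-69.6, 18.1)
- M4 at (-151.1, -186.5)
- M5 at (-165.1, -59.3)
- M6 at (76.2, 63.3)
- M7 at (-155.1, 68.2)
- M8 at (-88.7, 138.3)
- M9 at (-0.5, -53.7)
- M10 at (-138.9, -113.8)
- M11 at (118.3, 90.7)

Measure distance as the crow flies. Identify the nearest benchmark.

Distances from (19.7, -54.3):
M2: √((-40.3)² + (146.3)²) = √(1624.090 + 21403.690) = 151.7 m
M3: √((-89.3)² + (72.4)²) = √(7974.490 + 5241.760) = 115.0 m
M4: √((-170.8)² + (-132.2)²) = √(29172.640 + 17476.840) = 216.0 m
M5: √((-184.8)² + (-5.0)²) = √(34151.040 + 25.000) = 184.9 m
M6: √((56.5)² + (117.6)²) = √(3192.250 + 13829.760) = 130.5 m
M7: √((-174.8)² + (122.5)²) = √(30555.040 + 15006.250) = 213.5 m
M8: √((-108.4)² + (192.6)²) = √(11750.560 + 37094.760) = 221.0 m
M9: √((-20.2)² + (0.6)²) = √(408.040 + 0.360) = 20.2 m
M10: √((-158.6)² + (-59.5)²) = √(25153.960 + 3540.250) = 169.4 m
M11: √((98.6)² + (145.0)²) = √(9721.960 + 21025.000) = 175.3 m
Minimum: M9 at 20.2 m.

M9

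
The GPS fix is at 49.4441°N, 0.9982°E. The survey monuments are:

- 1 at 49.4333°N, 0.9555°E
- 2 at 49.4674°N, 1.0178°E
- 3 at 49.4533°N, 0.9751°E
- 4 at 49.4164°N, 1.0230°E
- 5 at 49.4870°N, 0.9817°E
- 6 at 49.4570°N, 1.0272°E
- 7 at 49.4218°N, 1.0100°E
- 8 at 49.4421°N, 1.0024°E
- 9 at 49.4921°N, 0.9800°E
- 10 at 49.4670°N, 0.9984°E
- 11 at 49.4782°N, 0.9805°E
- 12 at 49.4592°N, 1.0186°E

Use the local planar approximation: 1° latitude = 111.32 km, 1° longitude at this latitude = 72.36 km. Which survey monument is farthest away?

Distances from 49.4441°N, 0.9982°E:
1: 3.3154 km
2: 2.9562 km
3: 1.9603 km
4: 3.5677 km
5: 4.9226 km
6: 2.5428 km
7: 2.6252 km
8: 0.3767 km
9: 5.5033 km
10: 2.5493 km
11: 4.0063 km
12: 2.2371 km
Maximum: 9 at 5.5033 km.

9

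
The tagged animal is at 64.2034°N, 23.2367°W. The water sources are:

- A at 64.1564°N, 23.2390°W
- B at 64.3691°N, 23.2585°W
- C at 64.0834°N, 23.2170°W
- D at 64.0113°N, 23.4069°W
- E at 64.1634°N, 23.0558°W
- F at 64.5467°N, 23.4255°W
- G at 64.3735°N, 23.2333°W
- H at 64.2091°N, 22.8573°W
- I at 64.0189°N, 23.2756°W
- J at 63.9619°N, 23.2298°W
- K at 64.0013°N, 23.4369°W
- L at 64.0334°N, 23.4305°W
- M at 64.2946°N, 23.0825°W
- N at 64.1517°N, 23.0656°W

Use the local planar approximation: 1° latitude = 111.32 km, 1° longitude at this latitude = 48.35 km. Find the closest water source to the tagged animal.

A

Distances from 64.2034°N, 23.2367°W:
A: √((-0.0470·111.32)² + (-0.0023·48.35)²) = √(27.374243 + 0.012367) = 5.2332 km
B: √((0.1657·111.32)² + (-0.0218·48.35)²) = √(340.244734 + 1.110979) = 18.4758 km
C: √((-0.1200·111.32)² + (0.0197·48.35)²) = √(178.446851 + 0.907247) = 13.3923 km
D: √((-0.1921·111.32)² + (-0.1702·48.35)²) = √(457.299920 + 67.719239) = 22.9133 km
E: √((-0.0400·111.32)² + (0.1809·48.35)²) = √(19.827428 + 76.501525) = 9.8147 km
F: √((0.3433·111.32)² + (-0.1888·48.35)²) = √(1460.474579 + 83.329147) = 39.2913 km
G: √((0.1701·111.32)² + (0.0034·48.35)²) = √(358.554372 + 0.027024) = 18.9362 km
H: √((0.0057·111.32)² + (0.3794·48.35)²) = √(0.402621 + 336.501969) = 18.3550 km
I: √((-0.1845·111.32)² + (-0.0389·48.35)²) = √(421.831625 + 3.537465) = 20.6245 km
J: √((-0.2415·111.32)² + (0.0069·48.35)²) = √(722.737627 + 0.111299) = 26.8858 km
K: √((-0.2021·111.32)² + (-0.2002·48.35)²) = √(506.149745 + 93.696011) = 24.4917 km
L: √((-0.1700·111.32)² + (-0.1938·48.35)²) = √(358.132915 + 87.801210) = 21.1172 km
M: √((0.0912·111.32)² + (0.1542·48.35)²) = √(103.070901 + 55.585524) = 12.5959 km
N: √((-0.0517·111.32)² + (0.1711·48.35)²) = √(33.122833 + 68.437317) = 10.0777 km
Minimum: A at 5.2332 km.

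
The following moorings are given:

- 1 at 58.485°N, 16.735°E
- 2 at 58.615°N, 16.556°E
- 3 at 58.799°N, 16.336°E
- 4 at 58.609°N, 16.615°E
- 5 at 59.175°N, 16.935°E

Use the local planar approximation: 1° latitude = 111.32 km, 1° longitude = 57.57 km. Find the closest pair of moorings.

Pairwise distances:
2–4: √((-0.006·111.32)² + (0.059·57.57)²) = √(0.44612 + 11.53710) = 3.462 km
1–4: √((0.124·111.32)² + (-0.120·57.57)²) = √(190.54158 + 47.72599) = 15.436 km
1–2: √((0.130·111.32)² + (-0.179·57.57)²) = √(209.42721 + 106.19364) = 17.766 km
2–3: √((0.184·111.32)² + (-0.220·57.57)²) = √(419.54837 + 160.41236) = 24.082 km
3–4: √((-0.190·111.32)² + (0.279·57.57)²) = √(447.35634 + 257.98881) = 26.558 km
1–3: √((0.314·111.32)² + (-0.399·57.57)²) = √(1221.81567 + 527.64065) = 41.827 km
3–5: √((0.376·111.32)² + (0.599·57.57)²) = √(1751.95152 + 1189.17591) = 54.232 km
4–5: √((0.566·111.32)² + (0.320·57.57)²) = √(3969.89717 + 339.38482) = 65.645 km
2–5: √((0.560·111.32)² + (0.379·57.57)²) = √(3886.17586 + 476.07007) = 66.047 km
1–5: √((0.690·111.32)² + (0.200·57.57)²) = √(5899.89900 + 132.57220) = 77.669 km
Closest pair: 2–4 at 3.462 km.

2 and 4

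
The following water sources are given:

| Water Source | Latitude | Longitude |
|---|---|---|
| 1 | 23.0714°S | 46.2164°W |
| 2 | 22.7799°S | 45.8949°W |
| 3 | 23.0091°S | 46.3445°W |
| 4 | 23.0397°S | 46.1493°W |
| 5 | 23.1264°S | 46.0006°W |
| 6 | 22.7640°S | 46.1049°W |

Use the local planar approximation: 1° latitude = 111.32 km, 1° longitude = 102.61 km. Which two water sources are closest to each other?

1 and 4

Pairwise distances:
1–2: 46.2739 km
1–3: 14.8617 km
1–4: 7.7368 km
1–5: 22.9741 km
1–6: 36.0817 km
2–3: 52.7190 km
2–4: 38.9594 km
2–5: 40.0682 km
2–6: 21.6207 km
3–4: 20.3171 km
3–5: 37.6261 km
3–6: 36.7272 km
4–5: 18.0544 km
4–6: 31.0272 km
5–6: 41.7378 km
Closest pair: 1–4 at 7.7368 km.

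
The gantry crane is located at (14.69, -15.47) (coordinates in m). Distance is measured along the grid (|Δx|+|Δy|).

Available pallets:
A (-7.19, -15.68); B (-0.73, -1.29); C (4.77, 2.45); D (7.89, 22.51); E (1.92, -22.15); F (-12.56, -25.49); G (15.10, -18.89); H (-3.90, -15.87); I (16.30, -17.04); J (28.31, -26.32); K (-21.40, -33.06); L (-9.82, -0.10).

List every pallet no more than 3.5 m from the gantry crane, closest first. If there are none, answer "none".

I

Distances from (14.69, -15.47):
A: |-21.88| + |-0.21| = 21.88 + 0.21 = 22.09 m
B: |-15.42| + |14.18| = 15.42 + 14.18 = 29.60 m
C: |-9.92| + |17.92| = 9.92 + 17.92 = 27.84 m
D: |-6.80| + |37.98| = 6.80 + 37.98 = 44.78 m
E: |-12.77| + |-6.68| = 12.77 + 6.68 = 19.45 m
F: |-27.25| + |-10.02| = 27.25 + 10.02 = 37.27 m
G: |0.41| + |-3.42| = 0.41 + 3.42 = 3.83 m
H: |-18.59| + |-0.40| = 18.59 + 0.40 = 18.99 m
I: |1.61| + |-1.57| = 1.61 + 1.57 = 3.18 m
J: |13.62| + |-10.85| = 13.62 + 10.85 = 24.47 m
K: |-36.09| + |-17.59| = 36.09 + 17.59 = 53.68 m
L: |-24.51| + |15.37| = 24.51 + 15.37 = 39.88 m
Threshold 3.5 m: I (3.18 m) is within range.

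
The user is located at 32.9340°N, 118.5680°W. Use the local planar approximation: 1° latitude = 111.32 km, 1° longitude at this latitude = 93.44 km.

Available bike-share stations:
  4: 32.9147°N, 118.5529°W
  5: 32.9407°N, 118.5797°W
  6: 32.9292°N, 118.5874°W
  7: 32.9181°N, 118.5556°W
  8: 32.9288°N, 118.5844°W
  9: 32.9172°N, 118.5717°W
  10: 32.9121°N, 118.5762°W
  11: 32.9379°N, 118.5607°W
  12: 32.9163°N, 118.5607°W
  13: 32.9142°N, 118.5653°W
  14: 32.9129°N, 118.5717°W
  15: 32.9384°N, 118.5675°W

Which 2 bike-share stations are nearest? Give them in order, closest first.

15, 11

Distances from 32.9340°N, 118.5680°W:
4: 2.5704 km
5: 1.3234 km
6: 1.8898 km
7: 2.1155 km
8: 1.6381 km
9: 1.9019 km
10: 2.5555 km
11: 0.8086 km
12: 2.0851 km
13: 2.2185 km
14: 2.3742 km
15: 0.4920 km
Sorted: 15 (0.4920 km) < 11 (0.8086 km) < 5 (1.3234 km) < 8 (1.6381 km) < …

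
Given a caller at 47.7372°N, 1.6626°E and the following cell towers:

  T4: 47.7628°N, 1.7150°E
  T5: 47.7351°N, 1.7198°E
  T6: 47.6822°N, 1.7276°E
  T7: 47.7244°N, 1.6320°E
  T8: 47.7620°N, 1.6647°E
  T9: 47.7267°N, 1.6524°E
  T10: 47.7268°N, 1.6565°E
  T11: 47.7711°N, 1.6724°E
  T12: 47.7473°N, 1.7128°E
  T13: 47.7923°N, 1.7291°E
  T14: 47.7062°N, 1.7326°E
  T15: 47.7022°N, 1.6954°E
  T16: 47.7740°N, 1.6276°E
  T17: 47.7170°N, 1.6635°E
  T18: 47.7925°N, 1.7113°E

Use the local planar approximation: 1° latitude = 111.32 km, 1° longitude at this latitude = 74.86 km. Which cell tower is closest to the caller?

T10

Distances from 47.7372°N, 1.6626°E:
T4: √((0.0256·111.32)² + (0.0524·74.86)²) = √(8.121314 + 15.387293) = 4.8486 km
T5: √((-0.0021·111.32)² + (0.0572·74.86)²) = √(0.054649 + 18.335455) = 4.2884 km
T6: √((-0.0550·111.32)² + (0.0650·74.86)²) = √(37.486231 + 23.676983) = 7.8207 km
T7: √((-0.0128·111.32)² + (-0.0306·74.86)²) = √(2.030329 + 5.247380) = 2.6977 km
T8: √((0.0248·111.32)² + (0.0021·74.86)²) = √(7.621663 + 0.024714) = 2.7652 km
T9: √((-0.0105·111.32)² + (-0.0102·74.86)²) = √(1.366234 + 0.583042) = 1.3962 km
T10: √((-0.0104·111.32)² + (-0.0061·74.86)²) = √(1.340334 + 0.208526) = 1.2445 km
T11: √((0.0339·111.32)² + (0.0098·74.86)²) = √(14.241174 + 0.538210) = 3.8444 km
T12: √((0.0101·111.32)² + (0.0502·74.86)²) = √(1.264122 + 14.122354) = 3.9226 km
T13: √((0.0551·111.32)² + (0.0665·74.86)²) = √(37.622668 + 24.782376) = 7.8997 km
T14: √((-0.0310·111.32)² + (0.0700·74.86)²) = √(11.908849 + 27.459696) = 6.2744 km
T15: √((-0.0350·111.32)² + (0.0328·74.86)²) = √(15.180374 + 6.029028) = 4.6054 km
T16: √((0.0368·111.32)² + (-0.0350·74.86)²) = √(16.781935 + 6.864924) = 4.8628 km
T17: √((-0.0202·111.32)² + (0.0009·74.86)²) = √(5.056490 + 0.004539) = 2.2497 km
T18: √((0.0553·111.32)² + (0.0487·74.86)²) = √(37.896287 + 13.290997) = 7.1545 km
Minimum: T10 at 1.2445 km.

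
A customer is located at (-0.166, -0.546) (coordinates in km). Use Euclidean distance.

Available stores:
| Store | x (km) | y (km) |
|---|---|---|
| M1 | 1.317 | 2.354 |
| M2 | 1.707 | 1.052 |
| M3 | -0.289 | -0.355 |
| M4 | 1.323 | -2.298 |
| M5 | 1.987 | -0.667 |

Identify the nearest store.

M3

Distances from (-0.166, -0.546):
M1: 3.257 km
M2: 2.462 km
M3: 0.227 km
M4: 2.299 km
M5: 2.156 km
Minimum: M3 at 0.227 km.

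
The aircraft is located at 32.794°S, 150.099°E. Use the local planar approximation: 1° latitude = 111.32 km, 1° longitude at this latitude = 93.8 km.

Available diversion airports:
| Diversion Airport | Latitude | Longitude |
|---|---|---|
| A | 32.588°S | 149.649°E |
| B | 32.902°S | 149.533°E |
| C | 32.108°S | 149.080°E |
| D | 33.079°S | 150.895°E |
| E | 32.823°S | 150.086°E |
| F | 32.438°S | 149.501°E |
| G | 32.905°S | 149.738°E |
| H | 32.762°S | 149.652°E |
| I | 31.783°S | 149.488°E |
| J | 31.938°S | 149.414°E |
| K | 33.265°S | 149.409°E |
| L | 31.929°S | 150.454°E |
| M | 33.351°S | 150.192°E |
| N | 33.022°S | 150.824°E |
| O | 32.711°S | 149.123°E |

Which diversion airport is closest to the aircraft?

Distances from 32.794°S, 150.099°E:
A: √((0.206·111.32)² + (-0.450·93.8)²) = √(525.87295 + 1781.68410) = 48.037 km
B: √((-0.108·111.32)² + (-0.566·93.8)²) = √(144.54195 + 2818.63304) = 54.435 km
C: √((0.686·111.32)² + (-1.019·93.8)²) = √(5831.69264 + 9135.95696) = 122.342 km
D: √((-0.285·111.32)² + (0.796·93.8)²) = √(1006.55177 + 5574.83236) = 81.126 km
E: √((-0.029·111.32)² + (-0.013·93.8)²) = √(10.42179 + 1.48694) = 3.451 km
F: √((0.356·111.32)² + (-0.598·93.8)²) = √(1570.53056 + 3146.35734) = 68.680 km
G: √((-0.111·111.32)² + (-0.361·93.8)²) = √(152.68359 + 1146.62150) = 36.046 km
H: √((0.032·111.32)² + (-0.447·93.8)²) = √(12.68955 + 1758.00750) = 42.080 km
I: √((1.011·111.32)² + (-0.611·93.8)²) = √(12666.26898 + 3284.64242) = 126.297 km
J: √((0.856·111.32)² + (-0.685·93.8)²) = √(9080.16885 + 4128.44801) = 114.929 km
K: √((-0.471·111.32)² + (-0.690·93.8)²) = √(2749.08526 + 4188.93728) = 83.295 km
L: √((0.865·111.32)² + (0.355·93.8)²) = √(9272.11075 + 1108.82340) = 101.887 km
M: √((-0.557·111.32)² + (0.093·93.8)²) = √(3844.64979 + 76.09771) = 62.616 km
N: √((-0.228·111.32)² + (0.725·93.8)²) = √(644.19313 + 4624.68003) = 72.587 km
O: √((0.083·111.32)² + (-0.976·93.8)²) = √(85.36947 + 8381.18278) = 92.014 km
Minimum: E at 3.451 km.

E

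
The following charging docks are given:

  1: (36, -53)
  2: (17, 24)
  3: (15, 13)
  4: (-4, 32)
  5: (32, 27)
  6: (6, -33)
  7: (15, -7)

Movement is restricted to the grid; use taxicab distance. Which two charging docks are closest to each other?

2 and 3

Pairwise distances:
1–2: 96
1–3: 87
1–4: 125
1–5: 84
1–6: 50
1–7: 67
2–3: 13
2–4: 29
2–5: 18
2–6: 68
2–7: 33
3–4: 38
3–5: 31
3–6: 55
3–7: 20
4–5: 41
4–6: 75
4–7: 58
5–6: 86
5–7: 51
6–7: 35
Closest pair: 2–3 at 13.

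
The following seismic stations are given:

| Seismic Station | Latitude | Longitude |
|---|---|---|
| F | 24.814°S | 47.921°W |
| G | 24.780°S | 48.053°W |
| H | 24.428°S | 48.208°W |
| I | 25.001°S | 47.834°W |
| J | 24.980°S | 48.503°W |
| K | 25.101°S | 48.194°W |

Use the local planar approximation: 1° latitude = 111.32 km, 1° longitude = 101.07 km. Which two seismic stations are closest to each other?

Pairwise distances:
F–G: 13.868 km
F–H: 51.844 km
F–I: 22.598 km
F–J: 61.657 km
F–K: 42.214 km
G–H: 42.200 km
G–I: 33.093 km
G–J: 50.638 km
G–K: 38.471 km
H–I: 74.145 km
H–J: 68.300 km
H–K: 74.932 km
I–J: 67.656 km
I–K: 38.050 km
J–K: 34.012 km
Closest pair: F–G at 13.868 km.

F and G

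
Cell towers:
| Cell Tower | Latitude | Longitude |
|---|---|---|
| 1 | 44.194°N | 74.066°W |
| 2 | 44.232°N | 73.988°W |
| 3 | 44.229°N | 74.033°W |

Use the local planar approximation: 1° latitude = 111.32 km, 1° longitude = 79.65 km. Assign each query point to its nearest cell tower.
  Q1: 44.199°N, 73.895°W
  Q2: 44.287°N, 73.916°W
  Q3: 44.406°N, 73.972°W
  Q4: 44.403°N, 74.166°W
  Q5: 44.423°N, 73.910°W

Q1→2; Q2→2; Q3→2; Q4→3; Q5→2

Q1 at 44.199°N, 73.895°W:
  1: √((-0.005·111.32)² + (-0.171·79.65)²) = √(0.30980 + 185.50849) = 13.632 km
  2: √((0.033·111.32)² + (-0.093·79.65)²) = √(13.49504 + 54.87032) = 8.268 km
  3: √((0.030·111.32)² + (-0.138·79.65)²) = √(11.15293 + 120.81747) = 11.488 km
  → nearest: 2 (8.268 km)
Q2 at 44.287°N, 73.916°W:
  1: √((-0.093·111.32)² + (-0.150·79.65)²) = √(107.17964 + 142.74276) = 15.809 km
  2: √((-0.055·111.32)² + (-0.072·79.65)²) = √(37.48623 + 32.88793) = 8.389 km
  3: √((-0.058·111.32)² + (-0.117·79.65)²) = √(41.68717 + 86.84469) = 11.337 km
  → nearest: 2 (8.389 km)
Q3 at 44.406°N, 73.972°W:
  1: √((-0.212·111.32)² + (-0.094·79.65)²) = √(556.95245 + 56.05667) = 24.759 km
  2: √((-0.174·111.32)² + (-0.016·79.65)²) = √(375.18450 + 1.62410) = 19.412 km
  3: √((-0.177·111.32)² + (-0.061·79.65)²) = √(388.23343 + 23.60648) = 20.294 km
  → nearest: 2 (19.412 km)
Q4 at 44.403°N, 74.166°W:
  1: √((-0.209·111.32)² + (0.100·79.65)²) = √(541.30117 + 63.44122) = 24.592 km
  2: √((-0.171·111.32)² + (0.178·79.65)²) = √(362.35864 + 201.00718) = 23.735 km
  3: √((-0.174·111.32)² + (0.133·79.65)²) = √(375.18450 + 112.22118) = 22.077 km
  → nearest: 3 (22.077 km)
Q5 at 44.423°N, 73.910°W:
  1: √((-0.229·111.32)² + (-0.156·79.65)²) = √(649.85634 + 154.39057) = 28.359 km
  2: √((-0.191·111.32)² + (-0.078·79.65)²) = √(452.07775 + 38.59764) = 22.151 km
  3: √((-0.194·111.32)² + (-0.123·79.65)²) = √(466.39067 + 95.98023) = 23.714 km
  → nearest: 2 (22.151 km)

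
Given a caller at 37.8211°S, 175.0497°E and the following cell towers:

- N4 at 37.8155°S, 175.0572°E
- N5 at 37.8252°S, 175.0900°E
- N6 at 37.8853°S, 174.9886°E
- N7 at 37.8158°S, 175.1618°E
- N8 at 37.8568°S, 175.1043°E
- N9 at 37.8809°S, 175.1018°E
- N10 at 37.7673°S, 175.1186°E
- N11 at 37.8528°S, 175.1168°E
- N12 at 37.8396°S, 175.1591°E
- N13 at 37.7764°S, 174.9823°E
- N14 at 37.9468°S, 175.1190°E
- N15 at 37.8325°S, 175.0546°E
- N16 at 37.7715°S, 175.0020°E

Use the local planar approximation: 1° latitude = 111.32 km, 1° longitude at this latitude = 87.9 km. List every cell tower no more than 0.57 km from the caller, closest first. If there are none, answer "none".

none

Distances from 37.8211°S, 175.0497°E:
N4: √((0.0056·111.32)² + (0.0075·87.9)²) = √(0.388618 + 0.434611) = 0.9073 km
N5: √((-0.0041·111.32)² + (0.0403·87.9)²) = √(0.208312 + 12.548385) = 3.5717 km
N6: √((-0.0642·111.32)² + (-0.0611·87.9)²) = √(51.075950 + 28.844311) = 8.9398 km
N7: √((0.0053·111.32)² + (0.1121·87.9)²) = √(0.348095 + 97.093236) = 9.8712 km
N8: √((-0.0357·111.32)² + (0.0546·87.9)²) = √(15.793662 + 23.033664) = 6.2312 km
N9: √((-0.0598·111.32)² + (0.0521·87.9)²) = √(44.314797 + 20.972645) = 8.0801 km
N10: √((0.0538·111.32)² + (0.0689·87.9)²) = √(35.868313 + 36.678891) = 8.5175 km
N11: √((-0.0317·111.32)² + (0.0671·87.9)²) = √(12.452740 + 34.787466) = 6.8732 km
N12: √((-0.0185·111.32)² + (0.1094·87.9)²) = √(4.241211 + 92.472456) = 9.8343 km
N13: √((0.0447·111.32)² + (-0.0674·87.9)²) = √(24.760616 + 35.099226) = 7.7369 km
N14: √((-0.1257·111.32)² + (0.0693·87.9)²) = √(195.801922 + 37.106007) = 15.2613 km
N15: √((-0.0114·111.32)² + (0.0049·87.9)²) = √(1.610483 + 0.185511) = 1.3401 km
N16: √((0.0496·111.32)² + (-0.0477·87.9)²) = √(30.486653 + 17.579823) = 6.9330 km
Threshold 0.57 km: none within range.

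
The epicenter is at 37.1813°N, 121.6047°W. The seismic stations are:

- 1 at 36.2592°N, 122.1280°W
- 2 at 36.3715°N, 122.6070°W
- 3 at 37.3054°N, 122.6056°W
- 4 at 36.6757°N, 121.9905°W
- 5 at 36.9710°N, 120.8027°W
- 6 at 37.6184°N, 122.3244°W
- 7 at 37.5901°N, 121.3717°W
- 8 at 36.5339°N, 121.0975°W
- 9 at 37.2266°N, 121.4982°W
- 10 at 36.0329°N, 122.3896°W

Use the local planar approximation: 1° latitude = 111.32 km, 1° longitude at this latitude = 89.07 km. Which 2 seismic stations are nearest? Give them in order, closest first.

Distances from 37.1813°N, 121.6047°W:
1: 112.7350 km
2: 126.8719 km
3: 90.2142 km
4: 65.9443 km
5: 75.1724 km
6: 80.4791 km
7: 50.0164 km
8: 85.0575 km
9: 10.7431 km
10: 145.7072 km
Sorted: 9 (10.7431 km) < 7 (50.0164 km) < 4 (65.9443 km) < 5 (75.1724 km) < …

9, 7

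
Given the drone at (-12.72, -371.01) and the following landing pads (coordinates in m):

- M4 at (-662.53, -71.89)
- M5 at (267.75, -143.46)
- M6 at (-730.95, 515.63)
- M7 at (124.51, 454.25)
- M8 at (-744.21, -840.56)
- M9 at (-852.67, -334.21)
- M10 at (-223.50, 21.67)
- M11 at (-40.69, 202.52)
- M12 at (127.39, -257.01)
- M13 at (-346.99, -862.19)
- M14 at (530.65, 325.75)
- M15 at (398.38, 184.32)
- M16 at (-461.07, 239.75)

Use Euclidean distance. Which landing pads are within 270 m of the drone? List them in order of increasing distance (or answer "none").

M12

Distances from (-12.72, -371.01):
M4: 715.35 m
M5: 361.17 m
M6: 1141.05 m
M7: 836.59 m
M8: 869.23 m
M9: 840.76 m
M10: 445.67 m
M11: 574.21 m
M12: 180.63 m
M13: 594.13 m
M14: 883.59 m
M15: 690.94 m
M16: 757.66 m
Threshold 270 m: M12 (180.63 m) is within range.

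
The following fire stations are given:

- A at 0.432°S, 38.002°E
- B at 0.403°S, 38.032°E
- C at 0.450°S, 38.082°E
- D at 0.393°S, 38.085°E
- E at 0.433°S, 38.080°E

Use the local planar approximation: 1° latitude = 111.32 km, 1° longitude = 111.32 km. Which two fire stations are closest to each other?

Pairwise distances:
A–B: √((0.029·111.32)² + (0.030·111.32)²) = √(10.42179 + 11.15293) = 4.645 km
A–C: √((-0.018·111.32)² + (0.080·111.32)²) = √(4.01505 + 79.30971) = 9.128 km
A–D: √((0.039·111.32)² + (0.083·111.32)²) = √(18.84845 + 85.36947) = 10.209 km
A–E: √((-0.001·111.32)² + (0.078·111.32)²) = √(0.01239 + 75.39379) = 8.684 km
B–C: √((-0.047·111.32)² + (0.050·111.32)²) = √(27.37424 + 30.98036) = 7.639 km
B–D: √((0.010·111.32)² + (0.053·111.32)²) = √(1.23921 + 34.80953) = 6.004 km
B–E: √((-0.030·111.32)² + (0.048·111.32)²) = √(11.15293 + 28.55150) = 6.301 km
C–D: √((0.057·111.32)² + (0.003·111.32)²) = √(40.26207 + 0.11153) = 6.354 km
C–E: √((0.017·111.32)² + (-0.002·111.32)²) = √(3.58133 + 0.04957) = 1.905 km
D–E: √((-0.040·111.32)² + (-0.005·111.32)²) = √(19.82743 + 0.30980) = 4.487 km
Closest pair: C–E at 1.905 km.

C and E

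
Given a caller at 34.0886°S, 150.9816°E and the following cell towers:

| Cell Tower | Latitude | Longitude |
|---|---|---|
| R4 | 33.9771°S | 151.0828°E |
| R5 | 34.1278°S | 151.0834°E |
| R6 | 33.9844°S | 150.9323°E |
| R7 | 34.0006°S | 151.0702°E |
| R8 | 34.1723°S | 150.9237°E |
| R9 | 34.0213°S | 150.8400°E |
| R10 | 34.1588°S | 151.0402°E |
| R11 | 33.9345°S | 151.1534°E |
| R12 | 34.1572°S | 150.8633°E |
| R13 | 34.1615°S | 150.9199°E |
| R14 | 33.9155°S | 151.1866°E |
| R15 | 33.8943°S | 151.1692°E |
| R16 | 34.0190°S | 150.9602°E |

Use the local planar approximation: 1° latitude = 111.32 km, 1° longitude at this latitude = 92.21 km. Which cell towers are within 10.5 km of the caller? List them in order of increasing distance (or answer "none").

R16, R10, R13, R5

Distances from 34.0886°S, 150.9816°E:
R4: √((0.1115·111.32)² + (0.1012·92.21)²) = √(154.062212 + 87.079729) = 15.5287 km
R5: √((-0.0392·111.32)² + (0.1018·92.21)²) = √(19.042262 + 88.115356) = 10.3517 km
R6: √((0.1042·111.32)² + (-0.0493·92.21)²) = √(134.549421 + 20.665689) = 12.4585 km
R7: √((0.0880·111.32)² + (0.0886·92.21)²) = √(95.964751 + 66.745730) = 12.7558 km
R8: √((-0.0837·111.32)² + (-0.0579·92.21)²) = √(86.815508 + 28.504483) = 10.7387 km
R9: √((0.0673·111.32)² + (-0.1416·92.21)²) = √(56.127607 + 170.483578) = 15.0536 km
R10: √((-0.0702·111.32)² + (0.0586·92.21)²) = √(61.068973 + 29.197877) = 9.5009 km
R11: √((0.1541·111.32)² + (0.1718·92.21)²) = √(294.273851 + 250.958762) = 23.3502 km
R12: √((-0.0686·111.32)² + (-0.1183·92.21)²) = √(58.316926 + 118.994129) = 13.3158 km
R13: √((-0.0729·111.32)² + (-0.0617·92.21)²) = √(65.856925 + 32.368783) = 9.9109 km
R14: √((0.1731·111.32)² + (0.2050·92.21)²) = √(371.313322 + 357.325299) = 26.9933 km
R15: √((0.1943·111.32)² + (0.1876·92.21)²) = √(467.834232 + 299.241424) = 27.6961 km
R16: √((0.0696·111.32)² + (-0.0214·92.21)²) = √(60.029521 + 3.893889) = 7.9952 km
Threshold 10.5 km: R16 (7.9952 km), R10 (9.5009 km), R13 (9.9109 km), R5 (10.3517 km) are within range.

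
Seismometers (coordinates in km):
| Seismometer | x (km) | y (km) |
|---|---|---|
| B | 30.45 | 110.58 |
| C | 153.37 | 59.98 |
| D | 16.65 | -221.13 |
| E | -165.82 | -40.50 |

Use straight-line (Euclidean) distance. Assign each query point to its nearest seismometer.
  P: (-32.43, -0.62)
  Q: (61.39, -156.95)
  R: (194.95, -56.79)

P at (-32.43, -0.62):
  B: √((62.88)² + (111.20)²) = √(3953.8944 + 12365.4400) = 127.75 km
  C: √((185.80)² + (60.60)²) = √(34521.6400 + 3672.3600) = 195.43 km
  D: √((49.08)² + (-220.51)²) = √(2408.8464 + 48624.6601) = 225.91 km
  E: √((-133.39)² + (-39.88)²) = √(17792.8921 + 1590.4144) = 139.22 km
  → nearest: B (127.75 km)
Q at (61.39, -156.95):
  B: √((-30.94)² + (267.53)²) = √(957.2836 + 71572.3009) = 269.31 km
  C: √((91.98)² + (216.93)²) = √(8460.3204 + 47058.6249) = 235.62 km
  D: √((-44.74)² + (-64.18)²) = √(2001.6676 + 4119.0724) = 78.24 km
  E: √((-227.21)² + (116.45)²) = √(51624.3841 + 13560.6025) = 255.31 km
  → nearest: D (78.24 km)
R at (194.95, -56.79):
  B: √((-164.50)² + (167.37)²) = √(27060.2500 + 28012.7169) = 234.68 km
  C: √((-41.58)² + (116.77)²) = √(1728.8964 + 13635.2329) = 123.95 km
  D: √((-178.30)² + (-164.34)²) = √(31790.8900 + 27007.6356) = 242.48 km
  E: √((-360.77)² + (16.29)²) = √(130154.9929 + 265.3641) = 361.14 km
  → nearest: C (123.95 km)

P→B; Q→D; R→C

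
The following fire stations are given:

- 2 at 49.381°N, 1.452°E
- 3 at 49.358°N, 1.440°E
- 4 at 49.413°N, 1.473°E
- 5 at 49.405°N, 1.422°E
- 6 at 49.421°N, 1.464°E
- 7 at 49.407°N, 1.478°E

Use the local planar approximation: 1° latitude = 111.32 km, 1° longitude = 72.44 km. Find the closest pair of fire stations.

Pairwise distances:
2–3: 2.704 km
2–4: 3.873 km
2–5: 3.444 km
2–6: 4.537 km
2–7: 3.453 km
3–4: 6.573 km
3–5: 5.392 km
3–6: 7.225 km
3–7: 6.110 km
4–5: 3.800 km
4–6: 1.104 km
4–7: 0.760 km
5–6: 3.525 km
5–7: 4.063 km
6–7: 1.859 km
Closest pair: 4–7 at 0.760 km.

4 and 7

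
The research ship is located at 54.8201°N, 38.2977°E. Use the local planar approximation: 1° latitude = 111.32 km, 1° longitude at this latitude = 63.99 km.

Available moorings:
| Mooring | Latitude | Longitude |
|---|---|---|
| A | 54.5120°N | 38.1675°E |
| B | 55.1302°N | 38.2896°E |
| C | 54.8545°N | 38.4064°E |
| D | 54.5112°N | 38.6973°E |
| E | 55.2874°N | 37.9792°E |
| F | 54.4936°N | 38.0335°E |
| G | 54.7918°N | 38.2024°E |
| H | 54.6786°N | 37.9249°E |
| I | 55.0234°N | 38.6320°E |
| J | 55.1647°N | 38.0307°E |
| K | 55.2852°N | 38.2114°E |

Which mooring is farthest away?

Distances from 54.8201°N, 38.2977°E:
A: 35.2951 km
B: 34.5242 km
C: 7.9402 km
D: 42.8520 km
E: 55.8699 km
F: 40.0855 km
G: 6.8639 km
H: 28.5867 km
I: 31.1414 km
J: 41.9936 km
K: 52.0686 km
Maximum: E at 55.8699 km.

E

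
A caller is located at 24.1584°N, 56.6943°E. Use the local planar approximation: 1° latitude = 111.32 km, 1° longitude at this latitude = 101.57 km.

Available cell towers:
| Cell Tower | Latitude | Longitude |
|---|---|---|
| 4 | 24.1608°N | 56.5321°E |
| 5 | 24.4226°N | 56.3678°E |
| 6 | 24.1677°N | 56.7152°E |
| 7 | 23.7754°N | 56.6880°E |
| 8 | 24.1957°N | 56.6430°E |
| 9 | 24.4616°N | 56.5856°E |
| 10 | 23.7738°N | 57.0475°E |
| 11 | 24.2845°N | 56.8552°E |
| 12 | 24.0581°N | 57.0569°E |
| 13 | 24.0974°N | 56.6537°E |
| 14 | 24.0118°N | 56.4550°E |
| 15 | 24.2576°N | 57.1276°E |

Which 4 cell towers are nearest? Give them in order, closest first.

6, 8, 13, 4

Distances from 24.1584°N, 56.6943°E:
4: √((0.0024·111.32)² + (-0.1622·101.57)²) = √(0.071379 + 271.414224) = 16.4768 km
5: √((0.2642·111.32)² + (-0.3265·101.57)²) = √(864.991863 + 1099.758370) = 44.3255 km
6: √((0.0093·111.32)² + (0.0209·101.57)²) = √(1.071796 + 4.506335) = 2.3618 km
7: √((-0.3830·111.32)² + (-0.0063·101.57)²) = √(1817.790977 + 0.409460) = 42.6404 km
8: √((0.0373·111.32)² + (-0.0513·101.57)²) = √(17.241064 + 27.149738) = 6.6626 km
9: √((0.3032·111.32)² + (-0.1087·101.57)²) = √(1139.212625 + 121.896151) = 35.5121 km
10: √((-0.3846·111.32)² + (0.3532·101.57)²) = √(1833.010510 + 1286.981472) = 55.8569 km
11: √((0.1261·111.32)² + (0.1609·101.57)²) = √(197.050059 + 267.081000) = 21.5437 km
12: √((-0.1003·111.32)² + (0.3626·101.57)²) = √(124.666068 + 1356.396013) = 38.4846 km
13: √((-0.0610·111.32)² + (-0.0406·101.57)²) = √(46.111162 + 17.005248) = 7.9446 km
14: √((-0.1466·111.32)² + (-0.2393·101.57)²) = √(266.326472 + 590.767101) = 29.2762 km
15: √((0.0992·111.32)² + (0.4333·101.57)²) = √(121.946612 + 1936.904834) = 45.3746 km
Sorted: 6 (2.3618 km) < 8 (6.6626 km) < 13 (7.9446 km) < 4 (16.4768 km) < 11 (21.5437 km) < 14 (29.2762 km) < …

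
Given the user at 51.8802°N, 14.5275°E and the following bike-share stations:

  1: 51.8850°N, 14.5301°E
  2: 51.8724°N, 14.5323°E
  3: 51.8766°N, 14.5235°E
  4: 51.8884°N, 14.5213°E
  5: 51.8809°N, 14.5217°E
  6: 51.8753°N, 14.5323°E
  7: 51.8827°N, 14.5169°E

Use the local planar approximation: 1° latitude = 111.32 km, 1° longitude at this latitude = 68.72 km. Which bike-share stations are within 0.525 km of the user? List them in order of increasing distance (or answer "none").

5, 3

Distances from 51.8802°N, 14.5275°E:
1: √((0.0048·111.32)² + (0.0026·68.72)²) = √(0.285515 + 0.031924) = 0.5634 km
2: √((-0.0078·111.32)² + (0.0048·68.72)²) = √(0.753938 + 0.108805) = 0.9288 km
3: √((-0.0036·111.32)² + (-0.0040·68.72)²) = √(0.160602 + 0.075559) = 0.4860 km
4: √((0.0082·111.32)² + (-0.0062·68.72)²) = √(0.833248 + 0.181531) = 1.0074 km
5: √((0.0007·111.32)² + (-0.0058·68.72)²) = √(0.006072 + 0.158863) = 0.4061 km
6: √((-0.0049·111.32)² + (0.0048·68.72)²) = √(0.297535 + 0.108805) = 0.6374 km
7: √((0.0025·111.32)² + (-0.0106·68.72)²) = √(0.077451 + 0.530613) = 0.7798 km
Threshold 0.525 km: 5 (0.4061 km), 3 (0.4860 km) are within range.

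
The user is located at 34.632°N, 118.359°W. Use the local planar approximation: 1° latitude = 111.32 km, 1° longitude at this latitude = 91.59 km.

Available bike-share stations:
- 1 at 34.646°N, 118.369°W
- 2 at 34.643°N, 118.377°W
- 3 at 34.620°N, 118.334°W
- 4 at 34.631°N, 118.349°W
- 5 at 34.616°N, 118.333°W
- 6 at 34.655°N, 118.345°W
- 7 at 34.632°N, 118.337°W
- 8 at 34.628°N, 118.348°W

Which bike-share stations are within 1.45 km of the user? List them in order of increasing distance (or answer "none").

Distances from 34.632°N, 118.359°W:
1: √((0.014·111.32)² + (-0.010·91.59)²) = √(2.42886 + 0.83887) = 1.808 km
2: √((0.011·111.32)² + (-0.018·91.59)²) = √(1.49945 + 2.71795) = 2.054 km
3: √((-0.012·111.32)² + (0.025·91.59)²) = √(1.78447 + 5.24296) = 2.651 km
4: √((-0.001·111.32)² + (0.010·91.59)²) = √(0.01239 + 0.83887) = 0.923 km
5: √((-0.016·111.32)² + (0.026·91.59)²) = √(3.17239 + 5.67078) = 2.974 km
6: √((0.023·111.32)² + (0.014·91.59)²) = √(6.55544 + 1.64419) = 2.864 km
7: √((0.000·111.32)² + (0.022·91.59)²) = √(0.00000 + 4.06014) = 2.015 km
8: √((-0.004·111.32)² + (0.011·91.59)²) = √(0.19827 + 1.01504) = 1.102 km
Threshold 1.45 km: 4 (0.923 km), 8 (1.102 km) are within range.

4, 8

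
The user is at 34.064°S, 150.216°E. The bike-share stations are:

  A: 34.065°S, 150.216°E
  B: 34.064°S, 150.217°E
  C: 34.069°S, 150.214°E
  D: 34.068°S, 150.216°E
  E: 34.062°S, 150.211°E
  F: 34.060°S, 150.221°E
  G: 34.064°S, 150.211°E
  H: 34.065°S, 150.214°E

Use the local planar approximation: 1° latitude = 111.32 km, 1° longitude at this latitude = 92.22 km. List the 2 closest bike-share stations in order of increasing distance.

Distances from 34.064°S, 150.216°E:
A: √((-0.001·111.32)² + (0.000·92.22)²) = √(0.01239 + 0.00000) = 0.111 km
B: √((0.000·111.32)² + (0.001·92.22)²) = √(0.00000 + 0.00850) = 0.092 km
C: √((-0.005·111.32)² + (-0.002·92.22)²) = √(0.30980 + 0.03402) = 0.586 km
D: √((-0.004·111.32)² + (0.000·92.22)²) = √(0.19827 + 0.00000) = 0.445 km
E: √((0.002·111.32)² + (-0.005·92.22)²) = √(0.04957 + 0.21261) = 0.512 km
F: √((0.004·111.32)² + (0.005·92.22)²) = √(0.19827 + 0.21261) = 0.641 km
G: √((0.000·111.32)² + (-0.005·92.22)²) = √(0.00000 + 0.21261) = 0.461 km
H: √((-0.001·111.32)² + (-0.002·92.22)²) = √(0.01239 + 0.03402) = 0.215 km
Sorted: B (0.092 km) < A (0.111 km) < H (0.215 km) < D (0.445 km) < …

B, A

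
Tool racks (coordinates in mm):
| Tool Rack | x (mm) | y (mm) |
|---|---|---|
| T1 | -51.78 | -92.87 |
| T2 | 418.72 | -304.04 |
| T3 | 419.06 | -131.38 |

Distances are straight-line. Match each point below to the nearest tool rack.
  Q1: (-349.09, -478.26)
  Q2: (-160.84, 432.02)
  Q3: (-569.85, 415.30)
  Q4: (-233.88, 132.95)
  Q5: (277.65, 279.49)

Q1→T1; Q2→T1; Q3→T1; Q4→T1; Q5→T3

Q1 at (-349.09, -478.26):
  T1: 486.74 mm
  T2: 787.33 mm
  T3: 842.84 mm
  → nearest: T1 (486.74 mm)
Q2 at (-160.84, 432.02):
  T1: 536.10 mm
  T2: 936.84 mm
  T3: 808.52 mm
  → nearest: T1 (536.10 mm)
Q3 at (-569.85, 415.30):
  T1: 725.70 mm
  T2: 1222.59 mm
  T3: 1129.96 mm
  → nearest: T1 (725.70 mm)
Q4 at (-233.88, 132.95):
  T1: 290.09 mm
  T2: 785.40 mm
  T3: 704.42 mm
  → nearest: T1 (290.09 mm)
Q5 at (277.65, 279.49):
  T1: 497.17 mm
  T2: 600.34 mm
  T3: 434.52 mm
  → nearest: T3 (434.52 mm)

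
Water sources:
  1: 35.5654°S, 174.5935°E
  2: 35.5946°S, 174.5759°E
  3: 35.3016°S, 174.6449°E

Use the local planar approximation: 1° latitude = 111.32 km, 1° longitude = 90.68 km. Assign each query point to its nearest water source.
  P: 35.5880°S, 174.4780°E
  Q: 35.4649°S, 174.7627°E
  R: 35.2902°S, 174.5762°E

P at 35.5880°S, 174.4780°E:
  1: √((0.0226·111.32)² + (0.1155·90.68)²) = √(6.329411 + 109.695040) = 10.7715 km
  2: √((-0.0066·111.32)² + (0.0979·90.68)²) = √(0.539802 + 78.811285) = 8.9079 km
  3: √((0.2864·111.32)² + (0.1669·90.68)²) = √(1016.464985 + 229.052848) = 35.2919 km
  → nearest: 2 (8.9079 km)
Q at 35.4649°S, 174.7627°E:
  1: √((-0.1005·111.32)² + (-0.1692·90.68)²) = √(125.163736 + 235.409367) = 18.9888 km
  2: √((-0.1297·111.32)² + (-0.1868·90.68)²) = √(208.461735 + 286.930534) = 22.2574 km
  3: √((0.1633·111.32)² + (-0.1178·90.68)²) = √(330.459898 + 114.107346) = 21.0848 km
  → nearest: 1 (18.9888 km)
R at 35.2902°S, 174.5762°E:
  1: √((-0.2752·111.32)² + (0.0173·90.68)²) = √(938.519400 + 2.461020) = 30.6754 km
  2: √((-0.3044·111.32)² + (-0.0003·90.68)²) = √(1148.247984 + 0.000740) = 33.8858 km
  3: √((-0.0114·111.32)² + (0.0687·90.68)²) = √(1.610483 + 38.809361) = 6.3577 km
  → nearest: 3 (6.3577 km)

P→2; Q→1; R→3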